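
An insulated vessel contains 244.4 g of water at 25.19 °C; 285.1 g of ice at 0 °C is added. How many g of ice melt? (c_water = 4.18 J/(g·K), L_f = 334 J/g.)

Water can give up m c ΔT = 244.4×4.18×25.19 = 25734 J before reaching 0 °C.
To melt every bit of ice: 285.1×334 = 95223 J.
Since 25734 < 95223 J, not all the ice melts; equilibrium is at 0 °C.
m_melted×334 = 25734  ⇒  m_melted ≈ 77.05 g.

m_melted ≈ 77 g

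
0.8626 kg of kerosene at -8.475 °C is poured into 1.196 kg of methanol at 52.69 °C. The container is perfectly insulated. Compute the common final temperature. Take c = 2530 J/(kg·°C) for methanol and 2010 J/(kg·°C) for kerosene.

T_f ≈ 30.4 °C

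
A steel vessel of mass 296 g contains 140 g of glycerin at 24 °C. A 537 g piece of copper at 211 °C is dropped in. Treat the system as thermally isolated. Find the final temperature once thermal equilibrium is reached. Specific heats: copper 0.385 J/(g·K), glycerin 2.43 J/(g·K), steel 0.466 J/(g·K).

Heat gained plus heat lost sum to zero:
537*0.385*(T − 211) + 140*2.43*(T − 24) + 296*0.466*(T − 24) = 0
(206.75 + 340.2 + 137.94) T = 206.75*211 + 340.2*24 + 137.94*24
T ≈ 80.45 °C

T_f ≈ 80.4 °C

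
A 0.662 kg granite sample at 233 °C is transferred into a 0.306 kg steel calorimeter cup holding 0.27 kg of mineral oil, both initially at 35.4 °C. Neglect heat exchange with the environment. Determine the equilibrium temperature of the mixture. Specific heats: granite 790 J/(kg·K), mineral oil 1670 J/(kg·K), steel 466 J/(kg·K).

Energy conservation, ΣQ = 0:
0.662·790·(T − 233) + 0.27·1670·(T − 35.4) + 0.306·466·(T − 35.4) = 0
522.98(T − 233) + 450.9(T − 35.4) + 142.6(T − 35.4) = 0
1116.5 T = 142864
T = 142864/1116.5 ≈ 127.96 °C

T_f ≈ 128.0 °C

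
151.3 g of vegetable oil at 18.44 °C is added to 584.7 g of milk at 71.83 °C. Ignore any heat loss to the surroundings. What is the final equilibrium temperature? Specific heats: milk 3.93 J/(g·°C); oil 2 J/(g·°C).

Conservation of energy gives ΣQ = 0:
584.7*3.93*(T − 71.83) + 151.3*2*(T − 18.44) = 0
2297.9(T − 71.83) + 302.6(T − 18.44) = 0
(2297.9 + 302.6) T = 2297.9*71.83 + 302.6*18.44
T = 170636/2600.5 ≈ 65.62 °C

T_f ≈ 65.6 °C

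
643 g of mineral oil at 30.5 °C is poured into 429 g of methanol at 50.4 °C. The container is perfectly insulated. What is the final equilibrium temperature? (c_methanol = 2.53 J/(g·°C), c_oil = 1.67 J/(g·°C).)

T_f ≈ 40.5 °C

|Q_methanol| = |Q_oil|:
429×2.53×(50.4 − T) = 643×1.67×(T − 30.5)
1085.4(50.4 − T) = 1073.8(T − 30.5)
2159.2 T = 87454  ⇒  T ≈ 40.50 °C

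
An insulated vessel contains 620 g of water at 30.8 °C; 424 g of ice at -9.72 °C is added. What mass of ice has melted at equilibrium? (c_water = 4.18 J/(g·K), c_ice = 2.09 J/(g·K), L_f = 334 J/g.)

m_melted ≈ 213 g

Water can give up m c ΔT = 620·4.18·30.8 = 79821 J before reaching 0 °C.
Of that, 424·2.09·9.72 = 8613.5 J goes to bring the ice to 0 °C, leaving 71208 J.
Melting all 424 g of ice would need 424·334 = 141616 J.
71208 J < 141616 J, so only part of the ice melts and the system sits at 0 °C.
Mass melted = 71208/334 ≈ 213.2 g.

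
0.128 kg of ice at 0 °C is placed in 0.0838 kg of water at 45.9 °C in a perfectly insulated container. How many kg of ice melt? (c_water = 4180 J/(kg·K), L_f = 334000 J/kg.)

m_melted ≈ 0.0481 kg

Water can give up m c ΔT = 0.0838×4180×45.9 = 16078 J before reaching 0 °C.
Melting all 0.128 kg of ice would need 0.128×334000 = 42752 J.
Since 16078 < 42752 J, not all the ice melts; equilibrium is at 0 °C.
m_melted×334000 = 16078  ⇒  m_melted ≈ 0.04814 kg.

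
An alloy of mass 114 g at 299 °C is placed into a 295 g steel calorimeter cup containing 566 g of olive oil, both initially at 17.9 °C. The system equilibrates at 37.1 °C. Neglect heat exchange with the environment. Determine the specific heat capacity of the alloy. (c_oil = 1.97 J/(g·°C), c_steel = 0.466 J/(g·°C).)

c ≈ 0.805 J/(g·°C)

Conservation of energy gives ΣQ = 0:
114×c×(37.1 − 299) + 566×1.97×(37.1 − 17.9) + 295×0.466×(37.1 − 17.9) = 0
-29857 c = -24048
c = -24048/-29857 ≈ 0.8054 J/(g·°C)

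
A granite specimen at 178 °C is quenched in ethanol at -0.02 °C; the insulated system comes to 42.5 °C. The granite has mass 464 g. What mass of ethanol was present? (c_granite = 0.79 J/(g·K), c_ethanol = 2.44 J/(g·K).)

|Q_granite| = |Q_ethanol|:
464·0.79·(178 − 42.5) = m·2.44·(42.5 − (-0.02))
103.75 m = 49669  ⇒  m ≈ 478.7 g

m ≈ 479 g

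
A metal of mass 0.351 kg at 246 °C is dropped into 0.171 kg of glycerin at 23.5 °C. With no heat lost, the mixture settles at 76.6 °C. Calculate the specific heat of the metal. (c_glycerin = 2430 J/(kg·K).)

c ≈ 371 J/(kg·K)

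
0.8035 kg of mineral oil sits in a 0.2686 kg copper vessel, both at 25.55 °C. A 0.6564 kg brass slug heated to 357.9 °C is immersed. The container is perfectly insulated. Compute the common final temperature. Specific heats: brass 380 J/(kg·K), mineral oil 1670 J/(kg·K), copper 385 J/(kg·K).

T_f ≈ 74.5 °C

Energy conservation, ΣQ = 0:
0.6564·380·(T − 357.9) + 0.8035·1670·(T − 25.55) + 0.2686·385·(T − 25.55) = 0
249.43(T − 357.9) + 1341.8(T − 25.55) + 103.41(T − 25.55) = 0
1694.7 T = 126198
T ≈ 74.47 °C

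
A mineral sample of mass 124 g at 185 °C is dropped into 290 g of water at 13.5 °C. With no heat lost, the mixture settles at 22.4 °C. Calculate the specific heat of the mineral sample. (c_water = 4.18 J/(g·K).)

c ≈ 0.535 J/(g·K)

Heat gained plus heat lost sum to zero:
124×c×(22.4 − 185) + 290×4.18×(22.4 − 13.5) = 0
-20162 c = -10789
c = -10789/-20162 ≈ 0.5351 J/(g·K)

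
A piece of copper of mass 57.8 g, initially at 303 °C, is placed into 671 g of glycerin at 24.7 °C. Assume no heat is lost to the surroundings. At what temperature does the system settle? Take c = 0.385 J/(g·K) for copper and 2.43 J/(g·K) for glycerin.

T_f ≈ 28.4 °C

Set heat shed by the hot body equal to heat absorbed by the cold body:
57.8*0.385*(303 − T) = 671*2.43*(T − 24.7)
22.25(303 − T) = 1630.5(T − 24.7)
1652.8 T = 47017  ⇒  T ≈ 28.45 °C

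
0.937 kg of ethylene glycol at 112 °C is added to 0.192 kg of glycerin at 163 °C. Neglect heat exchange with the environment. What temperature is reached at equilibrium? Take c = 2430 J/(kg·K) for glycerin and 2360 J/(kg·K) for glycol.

T_f ≈ 120.9 °C

Conservation of energy gives ΣQ = 0:
0.192×2430×(T − 163) + 0.937×2360×(T − 112) = 0
2677.9 T = 323717
T = 323717 / 2677.9 = 121 °C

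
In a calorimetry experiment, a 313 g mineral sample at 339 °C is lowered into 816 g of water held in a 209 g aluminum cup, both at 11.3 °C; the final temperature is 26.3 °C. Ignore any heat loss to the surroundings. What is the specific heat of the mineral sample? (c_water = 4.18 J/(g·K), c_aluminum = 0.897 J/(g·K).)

Setting the total heat transfer to zero:
313·c·(26.3 − 339) + 816·4.18·(26.3 − 11.3) + 209·0.897·(26.3 − 11.3) = 0
-97875 c = -53975
c = -53975/-97875 ≈ 0.5515 J/(g·K)

c ≈ 0.551 J/(g·K)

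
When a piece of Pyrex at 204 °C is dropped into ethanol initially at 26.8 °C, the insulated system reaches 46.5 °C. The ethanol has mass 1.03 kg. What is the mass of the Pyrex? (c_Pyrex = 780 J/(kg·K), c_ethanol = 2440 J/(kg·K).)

Heat lost by the Pyrex = heat gained by the ethanol:
m·780·(204 − 46.5) = 1.03·2440·(46.5 − 26.8)
122850 m = 49510  ⇒  m ≈ 0.403 kg

m ≈ 0.403 kg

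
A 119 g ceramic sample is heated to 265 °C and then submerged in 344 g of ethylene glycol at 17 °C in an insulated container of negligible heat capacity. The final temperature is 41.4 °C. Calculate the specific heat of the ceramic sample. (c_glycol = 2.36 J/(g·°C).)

c ≈ 0.744 J/(g·°C)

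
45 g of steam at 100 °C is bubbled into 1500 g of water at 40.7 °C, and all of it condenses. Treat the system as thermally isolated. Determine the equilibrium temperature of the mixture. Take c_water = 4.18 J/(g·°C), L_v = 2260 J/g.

Net heat exchanged in the isolated system is zero:
steam→water at 100 °C releases m L_v = 45×2260 = 101700
  condensed water 100 °C→T: 188.1(T − 100)
  water warms: 1500×4.18×(T − 40.7) = 6270(T − 40.7)
6458.1 T = 101700 + 18810 + 255189 = 375699
T ≈ 58.17 °C (< 100 °C, so full condensation is consistent).

T_f ≈ 58.2 °C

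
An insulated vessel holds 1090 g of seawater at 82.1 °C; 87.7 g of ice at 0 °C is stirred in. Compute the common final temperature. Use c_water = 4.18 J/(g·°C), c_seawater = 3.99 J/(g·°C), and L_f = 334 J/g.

T_f ≈ 69.5 °C

Net heat exchanged in the isolated system is zero:
latent heat to melt: 87.7·334 = 29292
  warm the meltwater: 366.59 T
  seawater cools: 1090·3.99·(T − 82.1) = 4349.1(T − 82.1)
4715.7 T = 357061 − 29292 = 327769
T ≈ 69.51 °C — above 0 °C, consistent with complete melting.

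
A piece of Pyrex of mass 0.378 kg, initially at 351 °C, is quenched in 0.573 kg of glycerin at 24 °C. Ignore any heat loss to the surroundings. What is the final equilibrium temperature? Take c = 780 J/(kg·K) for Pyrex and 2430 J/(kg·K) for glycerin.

Energy conservation, ΣQ = 0:
0.378*780*(T − 351) + 0.573*2430*(T − 24) = 0
294.84(T − 351) + 1392.4(T − 24) = 0
(294.84 + 1392.4) T = 294.84*351 + 1392.4*24
T = 136906 / 1687.2 = 81.1 °C

T_f ≈ 81.1 °C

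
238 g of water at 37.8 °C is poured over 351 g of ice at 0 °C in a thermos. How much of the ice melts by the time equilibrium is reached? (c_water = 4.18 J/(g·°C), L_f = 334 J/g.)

m_melted ≈ 113 g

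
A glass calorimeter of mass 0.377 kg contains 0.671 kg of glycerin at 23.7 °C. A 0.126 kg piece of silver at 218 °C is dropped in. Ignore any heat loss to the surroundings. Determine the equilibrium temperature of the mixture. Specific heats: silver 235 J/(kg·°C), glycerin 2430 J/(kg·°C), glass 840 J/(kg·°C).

T_f = Σ m_i c_i T_i / Σ m_i c_i:
T_f = (29.61*218 + 1630.5*23.7 + 316.68*23.7) / (29.61 + 1630.5 + 316.68)
    = 52604 / 1976.8 ≈ 26.61 °C

T_f ≈ 26.6 °C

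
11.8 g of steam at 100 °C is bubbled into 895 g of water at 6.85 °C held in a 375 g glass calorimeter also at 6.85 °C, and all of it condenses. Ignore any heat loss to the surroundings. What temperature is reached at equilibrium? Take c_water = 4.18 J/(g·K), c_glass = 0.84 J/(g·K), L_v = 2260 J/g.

T_f ≈ 14.5 °C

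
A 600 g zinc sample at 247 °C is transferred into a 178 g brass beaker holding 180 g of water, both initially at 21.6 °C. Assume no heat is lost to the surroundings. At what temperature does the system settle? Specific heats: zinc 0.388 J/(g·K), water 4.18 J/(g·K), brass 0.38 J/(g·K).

T_f ≈ 71.4 °C

Conservation of energy gives ΣQ = 0:
600·0.388·(T − 247) + 180·4.18·(T − 21.6) + 178·0.38·(T − 21.6) = 0
(232.8 + 752.4 + 67.64) T = 232.8·247 + 752.4·21.6 + 67.64·21.6
T ≈ 71.44 °C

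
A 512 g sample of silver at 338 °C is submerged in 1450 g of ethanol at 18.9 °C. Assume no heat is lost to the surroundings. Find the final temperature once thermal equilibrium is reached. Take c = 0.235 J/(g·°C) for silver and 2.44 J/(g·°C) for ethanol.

T_f ≈ 29.4 °C

Heat lost by the silver equals heat gained by the ethanol:
512*0.235*(338 − T) = 1450*2.44*(T − 18.9)
120.32(338 − T) = 3538(T − 18.9)
3658.3 T = 107536  ⇒  T ≈ 29.40 °C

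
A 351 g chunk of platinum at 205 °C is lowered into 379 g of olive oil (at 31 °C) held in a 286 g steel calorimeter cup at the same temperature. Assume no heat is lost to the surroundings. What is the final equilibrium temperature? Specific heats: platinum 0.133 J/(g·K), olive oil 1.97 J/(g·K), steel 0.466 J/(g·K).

T_f ≈ 39.8 °C

T_f is the heat-capacity-weighted average of the initial temperatures:
T_f = (46.68·205 + 746.63·31 + 133.28·31) / (46.68 + 746.63 + 133.28)
    = 36847 / 926.59 ≈ 39.77 °C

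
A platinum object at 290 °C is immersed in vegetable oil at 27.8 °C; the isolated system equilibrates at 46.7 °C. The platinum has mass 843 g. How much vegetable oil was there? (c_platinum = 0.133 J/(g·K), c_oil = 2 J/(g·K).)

m ≈ 722 g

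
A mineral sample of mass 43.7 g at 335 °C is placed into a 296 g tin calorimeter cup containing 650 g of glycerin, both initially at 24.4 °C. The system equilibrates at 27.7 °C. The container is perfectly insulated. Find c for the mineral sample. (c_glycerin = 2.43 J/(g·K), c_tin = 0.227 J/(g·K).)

Conservation of energy gives ΣQ = 0:
43.7×c×(27.7 − 335) + 650×2.43×(27.7 − 24.4) + 296×0.227×(27.7 − 24.4) = 0
-13429 c = -5434.1
c = -5434.1/-13429 ≈ 0.4047 J/(g·K)

c ≈ 0.405 J/(g·K)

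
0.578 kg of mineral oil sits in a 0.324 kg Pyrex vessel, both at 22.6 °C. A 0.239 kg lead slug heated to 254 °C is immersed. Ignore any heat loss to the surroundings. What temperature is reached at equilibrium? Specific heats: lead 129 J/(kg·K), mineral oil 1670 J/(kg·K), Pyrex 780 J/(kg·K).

T_f ≈ 28.3 °C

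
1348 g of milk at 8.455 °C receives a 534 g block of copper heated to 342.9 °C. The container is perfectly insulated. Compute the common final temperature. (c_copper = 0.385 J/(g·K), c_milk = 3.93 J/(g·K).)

Conservation of energy gives ΣQ = 0:
534·0.385·(T − 342.9) + 1348·3.93·(T − 8.455) = 0
(205.59 + 5297.6) T = 205.59·342.9 + 5297.6·8.455
T = 115288/5503.2 ≈ 20.95 °C

T_f ≈ 20.9 °C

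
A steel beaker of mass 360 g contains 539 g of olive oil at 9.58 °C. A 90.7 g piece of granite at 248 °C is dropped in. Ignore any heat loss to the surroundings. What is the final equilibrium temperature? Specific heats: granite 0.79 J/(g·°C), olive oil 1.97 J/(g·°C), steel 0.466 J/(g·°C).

T_f ≈ 22.7 °C

Let T be the final temperature. ΣQ_i = 0:
90.7×0.79×(T − 248) + 539×1.97×(T − 9.58) + 360×0.466×(T − 9.58) = 0
1301.2 T = 29549
T = 29549 / 1301.2 = 22.7 °C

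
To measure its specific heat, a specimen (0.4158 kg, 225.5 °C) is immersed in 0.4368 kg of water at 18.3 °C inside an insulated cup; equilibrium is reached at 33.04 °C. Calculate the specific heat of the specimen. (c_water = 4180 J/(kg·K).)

Conservation of energy gives ΣQ = 0:
0.4158×c×(33.04 − 225.5) + 0.4368×4180×(33.04 − 18.3) = 0
-80.02 c = -26913
c = -26913/-80.02 ≈ 336.3 J/(kg·K)

c ≈ 336 J/(kg·K)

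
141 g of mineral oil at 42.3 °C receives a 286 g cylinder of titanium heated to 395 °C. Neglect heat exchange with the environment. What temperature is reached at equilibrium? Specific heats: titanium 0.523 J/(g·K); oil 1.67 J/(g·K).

T_f is the heat-capacity-weighted average of the initial temperatures:
T_f = (149.58·395 + 235.47·42.3) / (149.58 + 235.47)
    = 69044 / 385.05 ≈ 179.31 °C

T_f ≈ 179.3 °C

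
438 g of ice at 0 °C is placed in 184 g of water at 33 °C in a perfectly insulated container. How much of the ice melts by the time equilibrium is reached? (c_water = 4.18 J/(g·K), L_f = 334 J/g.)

Water can give up m c ΔT = 184·4.18·33 = 25381 J before reaching 0 °C.
To melt every bit of ice: 438·334 = 146292 J.
That's not enough to melt it all — equilibrium is at 0 °C with ice remaining.
m_melt = 25381 / L_f = 75.99 g.

m_melted ≈ 76 g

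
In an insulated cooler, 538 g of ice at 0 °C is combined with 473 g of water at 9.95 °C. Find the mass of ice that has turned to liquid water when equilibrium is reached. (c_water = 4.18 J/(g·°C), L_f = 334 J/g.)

m_melted ≈ 58.9 g

Cooling the water to 0 °C releases 473×4.18×9.95 = 19673 J.
Fully melting the ice requires m_ice L_f = 538×334 = 179692 J.
Since 19673 < 179692 J, not all the ice melts; equilibrium is at 0 °C.
m_melted×334 = 19673  ⇒  m_melted ≈ 58.9 g.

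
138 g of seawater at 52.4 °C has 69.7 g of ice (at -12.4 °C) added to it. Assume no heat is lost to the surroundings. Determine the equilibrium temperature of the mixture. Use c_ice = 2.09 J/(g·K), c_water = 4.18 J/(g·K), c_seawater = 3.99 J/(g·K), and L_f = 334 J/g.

Energy conservation, ΣQ = 0:
warm ice to 0 °C: 69.7×2.09×(0 − (-12.4)) = 1806.3
  melt ice: 69.7×334 = 23280
  meltwater 0→T: 69.7×4.18×T = 291.35 T
  seawater cools: 138×3.99×(T − 52.4) = 550.62(T − 52.4)
841.97 T = 28852 − 25086 = 3766.3
T ≈ 4.47 °C. Since T > 0 °C, the all-ice-melts assumption holds.

T_f ≈ 4.5 °C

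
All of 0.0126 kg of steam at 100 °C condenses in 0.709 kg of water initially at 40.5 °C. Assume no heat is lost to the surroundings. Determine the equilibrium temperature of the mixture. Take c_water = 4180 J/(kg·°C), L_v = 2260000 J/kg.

T_f ≈ 51.0 °C

Conservation of energy gives ΣQ = 0:
steam→water at 100 °C releases m L_v = 0.0126·2260000 = 28476; condensate cools 100→T: 0.0126·4180·(T − 100) = 52.67(T − 100); original water: 2963.6(T − 40.5)
3016.3 T = 28476 + 5266.8 + 120027 = 153769
T ≈ 50.98 °C, under the boiling point, so the assumption holds.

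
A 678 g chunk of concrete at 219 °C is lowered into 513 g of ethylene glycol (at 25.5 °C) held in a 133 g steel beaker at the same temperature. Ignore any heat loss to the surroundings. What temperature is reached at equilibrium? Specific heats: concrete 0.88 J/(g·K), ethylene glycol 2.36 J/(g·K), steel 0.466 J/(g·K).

T_f ≈ 87.3 °C

T_f is the heat-capacity-weighted average of the initial temperatures:
T_f = (596.64*219 + 1210.7*25.5 + 61.98*25.5) / (596.64 + 1210.7 + 61.98)
    = 163117 / 1869.3 ≈ 87.26 °C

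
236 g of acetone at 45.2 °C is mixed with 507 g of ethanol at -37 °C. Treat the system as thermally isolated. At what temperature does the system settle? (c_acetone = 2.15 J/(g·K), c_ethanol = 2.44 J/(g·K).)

|Q_acetone| = |Q_ethanol|:
236·2.15·(45.2 − T) = 507·2.44·(T − (-37))
507.4(45.2 − T) = 1237.1(T − (-37))
1744.5 T = -22837  ⇒  T ≈ -13.09 °C

T_f ≈ -13.1 °C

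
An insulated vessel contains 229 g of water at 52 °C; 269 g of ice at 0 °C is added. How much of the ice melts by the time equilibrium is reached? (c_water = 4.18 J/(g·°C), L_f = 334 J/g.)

Heat available from the water dropping to 0 °C: 229×4.18×52 = 49775 J.
Fully melting the ice requires m_ice L_f = 269×334 = 89846 J.
Since 49775 < 89846 J, not all the ice melts; equilibrium is at 0 °C.
m_melted×334 = 49775  ⇒  m_melted ≈ 149 g.

m_melted ≈ 149 g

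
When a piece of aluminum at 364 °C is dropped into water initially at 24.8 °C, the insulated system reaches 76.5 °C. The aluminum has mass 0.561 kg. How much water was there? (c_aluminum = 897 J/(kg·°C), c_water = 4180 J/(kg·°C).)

m ≈ 0.669 kg

Conservation of energy gives ΣQ = 0:
0.561×897×(76.5 − 364) + m×4180×(76.5 − 24.8) = 0
216106 m = 144675
m = 144675/216106 ≈ 0.6695 kg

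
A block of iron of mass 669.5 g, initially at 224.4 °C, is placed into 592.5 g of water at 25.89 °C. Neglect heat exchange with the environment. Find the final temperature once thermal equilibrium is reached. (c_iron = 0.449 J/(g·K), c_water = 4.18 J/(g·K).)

Heat gained plus heat lost sum to zero:
669.5×0.449×(T − 224.4) + 592.5×4.18×(T − 25.89) = 0
(300.61 + 2476.6) T = 300.61×224.4 + 2476.6×25.89
T ≈ 47.38 °C

T_f ≈ 47.4 °C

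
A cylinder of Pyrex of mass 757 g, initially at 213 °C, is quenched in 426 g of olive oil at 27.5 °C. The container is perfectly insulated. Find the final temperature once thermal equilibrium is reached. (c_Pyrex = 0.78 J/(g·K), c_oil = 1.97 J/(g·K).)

Heat lost by the Pyrex equals heat gained by the oil:
757×0.78×(213 − T) = 426×1.97×(T − 27.5)
590.46(213 − T) = 839.22(T − 27.5)
1429.7 T = 148847  ⇒  T ≈ 104.11 °C

T_f ≈ 104.1 °C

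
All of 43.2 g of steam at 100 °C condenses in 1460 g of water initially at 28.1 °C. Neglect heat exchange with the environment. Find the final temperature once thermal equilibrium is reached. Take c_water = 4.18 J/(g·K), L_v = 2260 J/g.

Setting the total heat transfer to zero:
condense steam: −43.2×2260 = −97632
  condensate cools 100→T: 43.2×4.18×(T − 100) = 180.58(T − 100)
  water warms: 1460×4.18×(T − 28.1) = 6102.8(T − 28.1)
6283.4 T = 97632 + 18058 + 171489 = 287178
T ≈ 45.70 °C, under the boiling point, so the assumption holds.

T_f ≈ 45.7 °C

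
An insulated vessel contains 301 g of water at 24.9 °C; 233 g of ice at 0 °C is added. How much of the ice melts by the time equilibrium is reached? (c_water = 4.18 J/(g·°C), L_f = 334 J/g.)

Water can give up m c ΔT = 301·4.18·24.9 = 31329 J before reaching 0 °C.
Melting all 233 g of ice would need 233·334 = 77822 J.
Since 31329 < 77822 J, not all the ice melts; equilibrium is at 0 °C.
m_melt = 31329 / L_f = 93.8 g.

m_melted ≈ 93.8 g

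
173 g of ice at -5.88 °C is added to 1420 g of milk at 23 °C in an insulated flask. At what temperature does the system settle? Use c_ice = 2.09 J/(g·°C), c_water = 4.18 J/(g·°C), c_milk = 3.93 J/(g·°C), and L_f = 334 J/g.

T_f ≈ 10.9 °C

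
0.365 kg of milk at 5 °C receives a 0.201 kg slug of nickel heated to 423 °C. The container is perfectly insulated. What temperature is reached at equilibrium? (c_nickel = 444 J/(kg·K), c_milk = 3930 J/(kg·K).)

Heat gained plus heat lost sum to zero:
0.201·444·(T − 423) + 0.365·3930·(T − 5) = 0
1523.7 T = 44922
T = 44922 / 1523.7 = 29.5 °C

T_f ≈ 29.5 °C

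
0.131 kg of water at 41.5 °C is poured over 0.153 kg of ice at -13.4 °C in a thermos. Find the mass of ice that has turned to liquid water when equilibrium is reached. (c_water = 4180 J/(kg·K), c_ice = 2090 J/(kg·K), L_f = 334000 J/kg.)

m_melted ≈ 0.0552 kg

Heat available from the water dropping to 0 °C: 0.131×4180×41.5 = 22725 J.
Warming the ice to 0 °C takes 0.153×2090×13.4 = 4284.9 J, leaving 18440 J for melting.
Melting all 0.153 kg of ice would need 0.153×334000 = 51102 J.
Since 18440 < 51102 J, not all the ice melts; equilibrium is at 0 °C.
m_melt = 18440 / L_f = 0.05521 kg.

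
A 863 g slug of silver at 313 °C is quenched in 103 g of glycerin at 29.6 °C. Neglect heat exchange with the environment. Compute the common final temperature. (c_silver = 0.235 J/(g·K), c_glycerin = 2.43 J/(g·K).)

T_f ≈ 156.4 °C

Heat gained plus heat lost sum to zero:
863×0.235×(T − 313) + 103×2.43×(T − 29.6) = 0
202.8(T − 313) + 250.29(T − 29.6) = 0
(202.8 + 250.29) T = 202.8×313 + 250.29×29.6
T ≈ 156.45 °C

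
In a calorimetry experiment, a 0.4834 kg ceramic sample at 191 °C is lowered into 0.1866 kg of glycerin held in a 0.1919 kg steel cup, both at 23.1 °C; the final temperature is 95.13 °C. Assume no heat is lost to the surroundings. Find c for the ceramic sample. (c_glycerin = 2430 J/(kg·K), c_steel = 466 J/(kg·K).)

Heat gained plus heat lost sum to zero:
0.4834×c×(95.13 − 191) + 0.1866×2430×(95.13 − 23.1) + 0.1919×466×(95.13 − 23.1) = 0
-46.34 c = -39102
c = -39102/-46.34 ≈ 843.8 J/(kg·K)

c ≈ 844 J/(kg·K)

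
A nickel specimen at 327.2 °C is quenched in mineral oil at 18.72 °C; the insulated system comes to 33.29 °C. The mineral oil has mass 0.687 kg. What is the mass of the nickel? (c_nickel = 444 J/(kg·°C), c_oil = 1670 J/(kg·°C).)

m ≈ 0.128 kg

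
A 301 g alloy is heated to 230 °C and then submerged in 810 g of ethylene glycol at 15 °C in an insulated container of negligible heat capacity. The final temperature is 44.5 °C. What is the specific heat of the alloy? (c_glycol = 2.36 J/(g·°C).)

c ≈ 1.01 J/(g·°C)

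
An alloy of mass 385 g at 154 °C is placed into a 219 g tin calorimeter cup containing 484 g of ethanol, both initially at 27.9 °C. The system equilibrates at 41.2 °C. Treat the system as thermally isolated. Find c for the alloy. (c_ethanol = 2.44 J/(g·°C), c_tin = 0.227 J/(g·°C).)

Setting the total heat transfer to zero:
385×c×(41.2 − 154) + 484×2.44×(41.2 − 27.9) + 219×0.227×(41.2 − 27.9) = 0
-43428 c = -16368
c = -16368/-43428 ≈ 0.3769 J/(g·°C)

c ≈ 0.377 J/(g·°C)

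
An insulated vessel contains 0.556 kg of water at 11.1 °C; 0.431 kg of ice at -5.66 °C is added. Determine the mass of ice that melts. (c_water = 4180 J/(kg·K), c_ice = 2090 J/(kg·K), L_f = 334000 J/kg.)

m_melted ≈ 0.062 kg

Water can give up m c ΔT = 0.556×4180×11.1 = 25797 J before reaching 0 °C.
Of that, 0.431×2090×5.66 = 5098.5 J goes to bring the ice to 0 °C, leaving 20699 J.
Fully melting the ice requires m_ice L_f = 0.431×334000 = 143954 J.
20699 J < 143954 J, so only part of the ice melts and the system sits at 0 °C.
Mass melted = 20699/334000 ≈ 0.06197 kg.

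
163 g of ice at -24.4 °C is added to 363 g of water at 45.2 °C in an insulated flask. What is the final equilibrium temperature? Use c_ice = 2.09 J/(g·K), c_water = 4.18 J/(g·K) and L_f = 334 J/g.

Energy balance with sensible and latent terms:
ice -24.4→0 °C: 163×2.09×24.4 = 8312.3; melt ice: 163×334 = 54442; meltwater 0→T: 163×4.18×T = 681.34 T; water cools: 363×4.18×(T − 45.2) = 1517.3(T − 45.2)
2198.7 T = 68584 − 62754 = 5829.4
T ≈ 2.65 °C — above 0 °C, consistent with complete melting.

T_f ≈ 2.7 °C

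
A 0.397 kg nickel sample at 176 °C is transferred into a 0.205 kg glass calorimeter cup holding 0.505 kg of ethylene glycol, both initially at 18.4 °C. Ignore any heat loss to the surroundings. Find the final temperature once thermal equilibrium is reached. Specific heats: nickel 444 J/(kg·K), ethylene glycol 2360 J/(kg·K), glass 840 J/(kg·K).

Conservation of energy gives ΣQ = 0:
0.397*444*(T − 176) + 0.505*2360*(T − 18.4) + 0.205*840*(T − 18.4) = 0
176.27(T − 176) + 1191.8(T − 18.4) + 172.2(T − 18.4) = 0
1540.3 T = 56121
T ≈ 36.44 °C

T_f ≈ 36.4 °C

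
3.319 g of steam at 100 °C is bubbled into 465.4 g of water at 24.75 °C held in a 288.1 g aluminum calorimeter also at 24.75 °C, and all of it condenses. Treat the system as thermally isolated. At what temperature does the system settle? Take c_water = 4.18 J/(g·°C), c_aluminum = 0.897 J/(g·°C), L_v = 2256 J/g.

T_f ≈ 28.6 °C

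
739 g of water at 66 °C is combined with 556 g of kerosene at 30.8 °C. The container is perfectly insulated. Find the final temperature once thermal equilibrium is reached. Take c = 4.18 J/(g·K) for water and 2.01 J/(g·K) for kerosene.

Heat gained plus heat lost sum to zero:
739·4.18·(T − 66) + 556·2.01·(T − 30.8) = 0
3089(T − 66) + 1117.6(T − 30.8) = 0
(3089 + 1117.6) T = 3089·66 + 1117.6·30.8
T ≈ 56.65 °C

T_f ≈ 56.6 °C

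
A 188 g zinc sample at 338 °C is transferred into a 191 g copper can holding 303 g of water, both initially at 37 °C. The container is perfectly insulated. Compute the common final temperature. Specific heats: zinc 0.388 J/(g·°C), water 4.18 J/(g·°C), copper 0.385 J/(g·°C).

T_f ≈ 52.5 °C

Energy conservation, ΣQ = 0:
188*0.388*(T − 338) + 303*4.18*(T − 37) + 191*0.385*(T − 37) = 0
72.94(T − 338) + 1266.5(T − 37) + 73.53(T − 37) = 0
(72.94 + 1266.5 + 73.53) T = 72.94*338 + 1266.5*37 + 73.53*37
T = 74238/1413 ≈ 52.54 °C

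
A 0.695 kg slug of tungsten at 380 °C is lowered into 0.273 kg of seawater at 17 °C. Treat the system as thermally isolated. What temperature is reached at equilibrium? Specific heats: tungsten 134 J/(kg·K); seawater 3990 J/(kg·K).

T_f ≈ 45.6 °C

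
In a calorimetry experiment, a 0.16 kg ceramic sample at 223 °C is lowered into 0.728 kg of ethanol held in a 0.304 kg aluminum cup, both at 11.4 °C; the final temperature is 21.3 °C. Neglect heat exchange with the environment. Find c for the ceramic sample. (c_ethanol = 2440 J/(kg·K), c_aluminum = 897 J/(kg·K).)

Let T be the final temperature. ΣQ_i = 0:
0.16·c·(21.3 − 223) + 0.728·2440·(21.3 − 11.4) + 0.304·897·(21.3 − 11.4) = 0
-32.27 c = -20285
c = -20285/-32.27 ≈ 628.6 J/(kg·K)

c ≈ 629 J/(kg·K)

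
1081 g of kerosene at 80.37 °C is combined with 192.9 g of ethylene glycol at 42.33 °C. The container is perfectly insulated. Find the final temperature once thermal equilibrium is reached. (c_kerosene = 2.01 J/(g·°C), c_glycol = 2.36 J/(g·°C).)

With ΣQ=0 the equilibrium temperature is the m·c-weighted mean:
T_f = (2172.8*80.37 + 455.24*42.33) / (2172.8 + 455.24)
    = 193899 / 2628.1 ≈ 73.78 °C

T_f ≈ 73.8 °C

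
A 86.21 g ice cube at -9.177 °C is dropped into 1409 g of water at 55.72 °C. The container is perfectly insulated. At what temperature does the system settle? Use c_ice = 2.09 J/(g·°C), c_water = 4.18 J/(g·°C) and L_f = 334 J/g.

Net heat exchanged in the isolated system is zero:
warm ice to 0 °C: 86.21·2.09·(0 − (-9.177)) = 1653.5; latent heat to melt: 86.21·334 = 28794; warm the meltwater: 360.36 T; water: 5889.6(T − 55.72)
6250 T = 328170 − 30448 = 297722
T ≈ 47.64 °C (positive, so assuming full melt was valid).

T_f ≈ 47.6 °C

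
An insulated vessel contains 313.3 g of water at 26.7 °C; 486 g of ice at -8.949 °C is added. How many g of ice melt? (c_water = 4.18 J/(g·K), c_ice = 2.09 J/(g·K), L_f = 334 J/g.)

Water can give up m c ΔT = 313.3·4.18·26.7 = 34966 J before reaching 0 °C.
Of that, 486·2.09·8.949 = 9089.9 J goes to bring the ice to 0 °C, leaving 25876 J.
Melting all 486 g of ice would need 486·334 = 162324 J.
25876 J < 162324 J, so only part of the ice melts and the system sits at 0 °C.
Mass melted = 25876/334 ≈ 77.47 g.

m_melted ≈ 77.5 g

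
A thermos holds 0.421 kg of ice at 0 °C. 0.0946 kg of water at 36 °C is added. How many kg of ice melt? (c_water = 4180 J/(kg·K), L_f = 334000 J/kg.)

m_melted ≈ 0.0426 kg

Cooling the water to 0 °C releases 0.0946·4180·36 = 14235 J.
Fully melting the ice requires m_ice L_f = 0.421·334000 = 140614 J.
That's not enough to melt it all — equilibrium is at 0 °C with ice remaining.
Mass melted = 14235/334000 ≈ 0.04262 kg.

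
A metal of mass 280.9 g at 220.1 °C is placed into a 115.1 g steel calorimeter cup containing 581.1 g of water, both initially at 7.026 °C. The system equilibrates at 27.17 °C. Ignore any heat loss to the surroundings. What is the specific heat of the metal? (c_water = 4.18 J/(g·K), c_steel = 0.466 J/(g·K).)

Let T be the final temperature. ΣQ_i = 0:
280.9·c·(27.17 − 220.1) + 581.1·4.18·(27.17 − 7.026) + 115.1·0.466·(27.17 − 7.026) = 0
-54194 c = -50010
c = -50010/-54194 ≈ 0.9228 J/(g·K)

c ≈ 0.923 J/(g·K)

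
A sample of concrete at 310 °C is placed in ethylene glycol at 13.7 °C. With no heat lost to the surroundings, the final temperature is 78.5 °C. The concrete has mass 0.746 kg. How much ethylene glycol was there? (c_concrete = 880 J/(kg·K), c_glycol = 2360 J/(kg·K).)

m ≈ 0.994 kg

Let T be the final temperature. ΣQ_i = 0:
0.746·880·(78.5 − 310) + m·2360·(78.5 − 13.7) = 0
152928 m = 151975
m = 151975/152928 ≈ 0.9938 kg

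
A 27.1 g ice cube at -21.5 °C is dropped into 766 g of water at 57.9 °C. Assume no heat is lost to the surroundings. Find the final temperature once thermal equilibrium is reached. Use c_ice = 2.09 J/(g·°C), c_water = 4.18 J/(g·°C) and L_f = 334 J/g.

Setting the total heat transfer to zero:
ice -21.5→0 °C: 27.1×2.09×21.5 = 1217.7; latent heat to melt: 27.1×334 = 9051.4; meltwater 0→T: 27.1×4.18×T = 113.28 T; water cools: 766×4.18×(T − 57.9) = 3201.9(T − 57.9)
3315.2 T = 185389 − 10269 = 175120
T ≈ 52.82 °C (positive, so assuming full melt was valid).

T_f ≈ 52.8 °C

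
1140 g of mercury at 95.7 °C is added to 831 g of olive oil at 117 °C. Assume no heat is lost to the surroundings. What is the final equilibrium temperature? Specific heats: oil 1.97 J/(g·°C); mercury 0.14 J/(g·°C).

Heat lost by the oil equals heat gained by the mercury:
831*1.97*(117 − T) = 1140*0.14*(T − 95.7)
1637.1(117 − T) = 159.6(T − 95.7)
1796.7 T = 206811  ⇒  T ≈ 115.11 °C

T_f ≈ 115.1 °C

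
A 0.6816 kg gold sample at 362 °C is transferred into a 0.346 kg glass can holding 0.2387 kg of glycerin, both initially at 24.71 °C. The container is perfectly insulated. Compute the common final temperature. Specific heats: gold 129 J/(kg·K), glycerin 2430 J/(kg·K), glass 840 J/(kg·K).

T_f is the heat-capacity-weighted average of the initial temperatures:
T_f = (87.93*362 + 580.04*24.71 + 290.64*24.71) / (87.93 + 580.04 + 290.64)
    = 53344 / 958.61 ≈ 55.65 °C

T_f ≈ 55.6 °C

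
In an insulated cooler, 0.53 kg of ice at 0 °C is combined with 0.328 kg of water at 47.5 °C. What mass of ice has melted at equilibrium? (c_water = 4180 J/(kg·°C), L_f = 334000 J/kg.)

Heat available from the water dropping to 0 °C: 0.328×4180×47.5 = 65124 J.
Melting all 0.53 kg of ice would need 0.53×334000 = 177020 J.
Since 65124 < 177020 J, not all the ice melts; equilibrium is at 0 °C.
Mass melted = 65124/334000 ≈ 0.195 kg.

m_melted ≈ 0.195 kg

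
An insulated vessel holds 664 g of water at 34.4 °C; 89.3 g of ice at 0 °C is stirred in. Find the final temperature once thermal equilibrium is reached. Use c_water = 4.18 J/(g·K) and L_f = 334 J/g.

Energy balance with sensible and latent terms:
melt ice: 89.3×334 = 29826
  meltwater 0→T: 89.3×4.18×T = 373.27 T
  water: 2775.5(T − 34.4)
3148.8 T = 95478 − 29826 = 65652
T ≈ 20.85 °C. Since T > 0 °C, the all-ice-melts assumption holds.

T_f ≈ 20.8 °C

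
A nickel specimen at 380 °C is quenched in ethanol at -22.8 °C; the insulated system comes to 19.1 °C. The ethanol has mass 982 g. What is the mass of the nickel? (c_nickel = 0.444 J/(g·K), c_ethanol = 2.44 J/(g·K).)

m ≈ 627 g

Conservation of energy gives ΣQ = 0:
m·0.444·(19.1 − 380) + 982·2.44·(19.1 − (-22.8)) = 0
-160.24 m = -100396
m = -100396/-160.24 ≈ 626.5 g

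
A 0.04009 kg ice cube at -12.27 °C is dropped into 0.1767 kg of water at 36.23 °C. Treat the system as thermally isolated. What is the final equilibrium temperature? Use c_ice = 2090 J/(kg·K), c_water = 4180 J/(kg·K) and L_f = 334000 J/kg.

Sum of m c ΔT and latent-heat terms is zero:
warm ice to 0 °C: 0.04009×2090×(0 − (-12.27)) = 1028.1
  melt ice: 0.04009×334000 = 13390
  warm the meltwater: 167.58 T
  water cools: 0.1767×4180×(T − 36.23) = 738.61(T − 36.23)
906.18 T = 26760 − 14418 = 12342
T ≈ 13.62 °C (positive, so assuming full melt was valid).

T_f ≈ 13.6 °C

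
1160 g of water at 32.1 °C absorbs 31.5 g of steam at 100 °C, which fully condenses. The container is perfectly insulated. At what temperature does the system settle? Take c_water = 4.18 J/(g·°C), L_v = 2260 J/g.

T_f ≈ 48.2 °C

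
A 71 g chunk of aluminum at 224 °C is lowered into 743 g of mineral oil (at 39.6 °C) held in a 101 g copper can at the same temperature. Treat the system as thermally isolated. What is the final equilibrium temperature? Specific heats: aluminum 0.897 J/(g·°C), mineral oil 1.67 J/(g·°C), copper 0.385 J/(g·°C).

T_f ≈ 48.3 °C

Net heat exchanged in the isolated system is zero:
71×0.897×(T − 224) + 743×1.67×(T − 39.6) + 101×0.385×(T − 39.6) = 0
1343.4 T = 64942
T = 64942 / 1343.4 = 48.3 °C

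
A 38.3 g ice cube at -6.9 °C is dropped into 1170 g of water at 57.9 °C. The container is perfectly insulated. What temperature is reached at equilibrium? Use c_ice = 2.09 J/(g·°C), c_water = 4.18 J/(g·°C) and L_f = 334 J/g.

T_f ≈ 53.4 °C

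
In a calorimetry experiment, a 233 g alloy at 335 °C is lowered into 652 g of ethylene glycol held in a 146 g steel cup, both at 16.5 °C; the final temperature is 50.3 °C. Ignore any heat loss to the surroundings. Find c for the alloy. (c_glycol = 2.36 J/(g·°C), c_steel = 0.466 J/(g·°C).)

c ≈ 0.819 J/(g·°C)

Net heat exchanged in the isolated system is zero:
233·c·(50.3 − 335) + 652·2.36·(50.3 − 16.5) + 146·0.466·(50.3 − 16.5) = 0
-66335 c = -54308
c = -54308/-66335 ≈ 0.8187 J/(g·°C)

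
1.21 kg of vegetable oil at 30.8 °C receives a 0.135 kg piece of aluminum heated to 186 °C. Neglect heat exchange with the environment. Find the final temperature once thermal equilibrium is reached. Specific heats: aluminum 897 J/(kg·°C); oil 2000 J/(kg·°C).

Taking heat into each body as positive, Σ m c ΔT = 0:
0.135·897·(T − 186) + 1.21·2000·(T − 30.8) = 0
121.1(T − 186) + 2420(T − 30.8) = 0
2541.1 T = 97060
T = 97060 / 2541.1 = 38.2 °C

T_f ≈ 38.2 °C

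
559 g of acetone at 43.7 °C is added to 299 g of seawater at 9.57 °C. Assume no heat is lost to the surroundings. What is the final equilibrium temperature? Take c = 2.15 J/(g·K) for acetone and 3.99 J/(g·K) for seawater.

Heat lost by the acetone equals heat gained by the seawater:
559×2.15×(43.7 − T) = 299×3.99×(T − 9.57)
1201.8(43.7 − T) = 1193(T − 9.57)
2394.9 T = 63938  ⇒  T ≈ 26.70 °C

T_f ≈ 26.7 °C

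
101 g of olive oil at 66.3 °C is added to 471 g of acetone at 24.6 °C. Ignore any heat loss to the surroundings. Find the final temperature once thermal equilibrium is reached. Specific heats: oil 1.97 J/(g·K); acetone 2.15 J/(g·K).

T_f ≈ 31.4 °C

Let T be the final temperature. ΣQ_i = 0:
101*1.97*(T − 66.3) + 471*2.15*(T − 24.6) = 0
(198.97 + 1012.6) T = 198.97*66.3 + 1012.6*24.6
T ≈ 31.45 °C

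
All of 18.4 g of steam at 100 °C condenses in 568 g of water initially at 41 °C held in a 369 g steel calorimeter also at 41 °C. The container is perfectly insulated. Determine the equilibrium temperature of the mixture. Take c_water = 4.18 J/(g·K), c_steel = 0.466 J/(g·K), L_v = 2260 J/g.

T_f ≈ 58.6 °C

Conservation of energy gives ΣQ = 0:
steam→water at 100 °C releases m L_v = 18.4·2260 = 41584; condensate cools 100→T: 18.4·4.18·(T − 100) = 76.91(T − 100); original water: 2374.2(T − 41); cup: 171.95(T − 41)
2623.1 T = 41584 + 7691.2 + 104394 = 153669
T ≈ 58.58 °C (< 100 °C, so full condensation is consistent).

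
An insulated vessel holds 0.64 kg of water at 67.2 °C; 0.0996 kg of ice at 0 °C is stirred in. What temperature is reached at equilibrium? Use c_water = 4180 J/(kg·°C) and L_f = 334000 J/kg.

T_f ≈ 47.4 °C

Net heat exchanged in the isolated system is zero:
latent heat to melt: 0.0996·334000 = 33266
  meltwater 0→T: 0.0996·4180·T = 416.33 T
  water: 2675.2(T − 67.2)
3091.5 T = 179773 − 33266 = 146507
T ≈ 47.39 °C (positive, so assuming full melt was valid).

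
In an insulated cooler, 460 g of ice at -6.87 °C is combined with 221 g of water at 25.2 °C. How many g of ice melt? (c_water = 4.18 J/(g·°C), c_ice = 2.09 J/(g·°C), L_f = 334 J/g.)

m_melted ≈ 49.9 g

Cooling the water to 0 °C releases 221×4.18×25.2 = 23279 J.
Warming the ice to 0 °C takes 460×2.09×6.87 = 6604.8 J, leaving 16674 J for melting.
Melting all 460 g of ice would need 460×334 = 153640 J.
16674 J < 153640 J, so only part of the ice melts and the system sits at 0 °C.
m_melt = 16674 / L_f = 49.92 g.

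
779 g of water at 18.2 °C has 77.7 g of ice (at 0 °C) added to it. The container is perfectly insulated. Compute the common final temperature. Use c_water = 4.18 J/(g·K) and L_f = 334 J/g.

T_f ≈ 9.3 °C

Conservation of energy gives ΣQ = 0:
fusion: m_ice L_f = 77.7·334 = 25952
  warm the meltwater: 324.79 T
  water cools: 779·4.18·(T − 18.2) = 3256.2(T − 18.2)
3581 T = 59263 − 25952 = 33311
T ≈ 9.30 °C. Since T > 0 °C, the all-ice-melts assumption holds.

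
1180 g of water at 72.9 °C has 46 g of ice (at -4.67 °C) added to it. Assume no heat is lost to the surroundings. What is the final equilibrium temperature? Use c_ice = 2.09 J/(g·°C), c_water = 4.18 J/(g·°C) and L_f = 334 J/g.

T_f ≈ 67.1 °C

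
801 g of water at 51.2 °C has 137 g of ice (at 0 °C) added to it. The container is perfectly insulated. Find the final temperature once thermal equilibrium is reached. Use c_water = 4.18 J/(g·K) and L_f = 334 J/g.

T_f ≈ 32.1 °C

Net heat exchanged in the isolated system is zero:
melt ice: 137·334 = 45758
  meltwater 0→T: 137·4.18·T = 572.66 T
  water cools: 801·4.18·(T − 51.2) = 3348.2(T − 51.2)
3920.8 T = 171427 − 45758 = 125669
T ≈ 32.05 °C — above 0 °C, consistent with complete melting.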